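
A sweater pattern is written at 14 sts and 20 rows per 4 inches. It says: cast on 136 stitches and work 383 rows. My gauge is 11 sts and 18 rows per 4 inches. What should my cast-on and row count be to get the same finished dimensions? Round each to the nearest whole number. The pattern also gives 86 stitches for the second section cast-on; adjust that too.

Stitches: 136 × 11/14 = 106.86 → 107.
Rows: 383 × 18/20 = 344.70 → 345.
second section cast-on: 86 × 11/14 = 67.57 → 68.

Cast on 107 stitches; work 345 rows; second section cast-on 68 stitches.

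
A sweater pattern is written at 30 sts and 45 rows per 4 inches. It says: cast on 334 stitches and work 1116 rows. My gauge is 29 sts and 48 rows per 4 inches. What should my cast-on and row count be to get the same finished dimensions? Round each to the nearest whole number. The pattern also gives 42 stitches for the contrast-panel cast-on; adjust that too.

Stitches: 334 × 29/30 = 322.87 → 323.
Rows: 1116 × 48/45 = 1190.40 → 1190.
contrast-panel cast-on: 42 × 29/30 = 40.60 → 41.

Cast on 323 stitches; work 1190 rows; contrast-panel cast-on 41 stitches.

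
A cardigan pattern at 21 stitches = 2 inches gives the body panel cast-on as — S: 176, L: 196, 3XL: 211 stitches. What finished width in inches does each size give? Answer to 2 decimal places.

21/2 = 10.5 sts per in.
S: 176 / 10.5 = 16.762 → 16.76 in.
L: 196 / 10.5 = 18.667 → 18.67 in.
3XL: 211 / 10.5 = 20.095 → 20.10 in.

S 16.76 inches; L 18.67 inches; 3XL 20.10 inches.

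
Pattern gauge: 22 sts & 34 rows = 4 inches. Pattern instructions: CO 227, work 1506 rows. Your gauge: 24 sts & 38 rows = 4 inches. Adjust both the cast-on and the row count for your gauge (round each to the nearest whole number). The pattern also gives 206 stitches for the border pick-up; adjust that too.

Stitches: 227 × 24/22 = 247.64 → 248.
Rows: 1506 × 38/34 = 1683.18 → 1683.
border pick-up: 206 × 24/22 = 224.73 → 225.

Cast on 248 stitches; work 1683 rows; border pick-up 225 stitches.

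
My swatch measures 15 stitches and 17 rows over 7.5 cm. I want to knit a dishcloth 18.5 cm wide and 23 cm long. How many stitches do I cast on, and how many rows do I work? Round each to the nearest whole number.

Cast on 37 stitches and work 52 rows.

Stitch gauge = 15/7.5 = 2 sts/cm; 18.5 × 2 = 37.00 → 37 sts.
Row gauge = 17/7.5 = 2.267 rows/cm; 23 × 2.267 = 52.13 → 52 rows.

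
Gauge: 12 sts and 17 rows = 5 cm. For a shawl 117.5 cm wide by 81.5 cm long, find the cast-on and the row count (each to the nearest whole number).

Cast on 282 stitches and work 277 rows.

Stitch gauge = 12/5 = 2.4 sts/cm; 117.5 × 2.4 = 282.00 → 282 sts.
Row gauge = 17/5 = 3.4 rows/cm; 81.5 × 3.4 = 277.10 → 277 rows.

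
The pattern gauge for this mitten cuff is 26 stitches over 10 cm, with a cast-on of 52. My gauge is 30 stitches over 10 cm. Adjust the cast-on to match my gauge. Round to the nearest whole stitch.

Scale factor = 30 / 26 = 1.154.
52 × 30 / 26 = 60.00 sts.

CO 60 sts.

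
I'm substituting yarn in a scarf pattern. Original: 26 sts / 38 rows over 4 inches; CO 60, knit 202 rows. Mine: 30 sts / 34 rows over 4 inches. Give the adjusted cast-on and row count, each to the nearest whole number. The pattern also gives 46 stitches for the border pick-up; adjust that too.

Cast on 69 stitches; work 181 rows; border pick-up 53 stitches.

Stitches: 60 × 30/26 = 69.23 → 69.
Rows: 202 × 34/38 = 180.74 → 181.
border pick-up: 46 × 30/26 = 53.08 → 53.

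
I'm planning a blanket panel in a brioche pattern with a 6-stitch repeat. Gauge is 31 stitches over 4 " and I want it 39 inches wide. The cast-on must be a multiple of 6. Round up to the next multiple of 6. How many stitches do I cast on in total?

CO 306 sts.

31 / 4 = 7.75 sts per inch.
39 × 7.75 = 302.25 sts.
Next multiple of 6: 306.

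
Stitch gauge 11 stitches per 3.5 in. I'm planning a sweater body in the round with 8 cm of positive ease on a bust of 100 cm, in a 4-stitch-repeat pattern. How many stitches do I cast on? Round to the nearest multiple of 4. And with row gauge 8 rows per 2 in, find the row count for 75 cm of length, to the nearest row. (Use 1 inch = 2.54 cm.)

Finished = 100 + 8 = 108 cm.
108 cm × 1/2.54 = 42.52 inches.
11/3.5 = 3.143 sts per in; 42.52 × 3.143 = 133.63 sts.
Nearest multiple of 4 → 132.
75 cm = 29.53 inches; × 4 = 118.11 → 118 rows.

Cast on 132 stitches; work 118 rows.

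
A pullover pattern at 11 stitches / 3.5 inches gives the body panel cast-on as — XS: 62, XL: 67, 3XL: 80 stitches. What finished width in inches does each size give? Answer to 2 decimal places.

XS 19.73 inches; XL 21.32 inches; 3XL 25.45 inches.

11/3.5 = 3.143 sts per in.
XS: 62 / 3.143 = 19.727 → 19.73 in.
XL: 67 / 3.143 = 21.318 → 21.32 in.
3XL: 80 / 3.143 = 25.455 → 25.45 in.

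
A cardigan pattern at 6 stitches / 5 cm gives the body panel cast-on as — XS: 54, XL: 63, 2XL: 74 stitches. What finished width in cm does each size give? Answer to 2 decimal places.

XS 45.00 cm; XL 52.50 cm; 2XL 61.67 cm.

6/5 = 1.2 sts per cm.
XS: 54 / 1.2 = 45.000 → 45.00 cm.
XL: 63 / 1.2 = 52.500 → 52.50 cm.
2XL: 74 / 1.2 = 61.667 → 61.67 cm.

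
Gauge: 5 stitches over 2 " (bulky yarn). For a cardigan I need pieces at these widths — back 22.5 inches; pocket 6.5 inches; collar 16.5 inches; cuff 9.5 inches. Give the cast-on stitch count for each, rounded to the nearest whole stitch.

back 56; pocket 16; collar 41; cuff 24.

Rate = 5/2 = 2.5 sts per in.
back: 22.5 × 2.5 = 56.25 → 56.
pocket: 6.5 × 2.5 = 16.25 → 16.
collar: 16.5 × 2.5 = 41.25 → 41.
cuff: 9.5 × 2.5 = 23.75 → 24.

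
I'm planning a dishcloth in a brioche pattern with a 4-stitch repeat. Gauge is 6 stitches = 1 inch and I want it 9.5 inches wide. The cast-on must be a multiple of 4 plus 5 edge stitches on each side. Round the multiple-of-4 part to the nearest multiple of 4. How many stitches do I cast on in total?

6 / 1 = 6 sts per inch.
9.5 × 6 = 57.00 sts.
Less 10 edge sts → 47.00 for the repeat.
Nearest multiple of 4: 48.
Add back 10 edge sts → 58.

58 stitches.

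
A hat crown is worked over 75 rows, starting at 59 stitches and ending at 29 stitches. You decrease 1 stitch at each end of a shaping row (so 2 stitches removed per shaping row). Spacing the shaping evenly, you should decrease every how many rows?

Stitches to remove: |29 − 59| = 30.
Shaping rows needed: 30 / 2 = 15.
75 rows / 15 = every 5 rows.

Decrease every 5th row.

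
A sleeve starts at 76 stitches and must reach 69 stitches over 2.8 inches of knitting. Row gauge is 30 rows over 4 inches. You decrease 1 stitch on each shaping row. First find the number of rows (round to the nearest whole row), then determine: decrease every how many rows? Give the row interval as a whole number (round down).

Rows = 2.8 × 7.5 = 21.0 → 21 rows.
Stitches to remove: 7 → 7 shaping rows (at 1 st each).
21 / 7 = 3.00 → every 3 rows.

Decrease every 3rd row.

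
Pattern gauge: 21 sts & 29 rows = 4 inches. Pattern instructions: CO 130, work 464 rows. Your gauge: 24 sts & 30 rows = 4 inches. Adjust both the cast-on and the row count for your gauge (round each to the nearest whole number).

Cast on 149 stitches; work 480 rows.

Stitches: 130 × 24/21 = 148.57 → 149.
Rows: 464 × 30/29 = 480.00 → 480.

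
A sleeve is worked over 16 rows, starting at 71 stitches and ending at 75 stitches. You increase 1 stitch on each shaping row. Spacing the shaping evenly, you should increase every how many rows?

Increase every 4th row.

Stitches to add: |75 − 71| = 4.
Shaping rows needed: 4 / 1 = 4.
16 rows / 4 = every 4 rows.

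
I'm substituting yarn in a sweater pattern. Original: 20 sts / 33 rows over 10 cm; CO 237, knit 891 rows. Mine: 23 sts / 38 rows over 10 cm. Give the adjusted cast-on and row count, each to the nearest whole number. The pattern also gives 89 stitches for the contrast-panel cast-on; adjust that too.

Stitches: 237 × 23/20 = 272.55 → 273.
Rows: 891 × 38/33 = 1026.00 → 1026.
contrast-panel cast-on: 89 × 23/20 = 102.35 → 102.

Cast on 273 stitches; work 1026 rows; contrast-panel cast-on 102 stitches.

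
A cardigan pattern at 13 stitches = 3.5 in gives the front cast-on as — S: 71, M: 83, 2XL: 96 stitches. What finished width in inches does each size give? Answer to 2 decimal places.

S 19.12 inches; M 22.35 inches; 2XL 25.85 inches.

13/3.5 = 3.714 sts per in.
S: 71 / 3.714 = 19.115 → 19.12 in.
M: 83 / 3.714 = 22.346 → 22.35 in.
2XL: 96 / 3.714 = 25.846 → 25.85 in.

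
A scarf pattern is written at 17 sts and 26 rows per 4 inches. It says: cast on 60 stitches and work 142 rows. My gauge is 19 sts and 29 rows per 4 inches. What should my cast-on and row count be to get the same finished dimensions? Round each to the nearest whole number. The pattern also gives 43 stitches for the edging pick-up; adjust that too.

Stitches: 60 × 19/17 = 67.06 → 67.
Rows: 142 × 29/26 = 158.38 → 158.
edging pick-up: 43 × 19/17 = 48.06 → 48.

Cast on 67 stitches; work 158 rows; edging pick-up 48 stitches.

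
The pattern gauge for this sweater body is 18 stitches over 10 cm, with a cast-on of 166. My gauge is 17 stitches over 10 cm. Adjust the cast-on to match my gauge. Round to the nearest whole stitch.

Cast on 157 stitches.

Scale factor = 17 / 18 = 0.944.
166 × 17 / 18 = 156.78 sts.
→ 157 sts.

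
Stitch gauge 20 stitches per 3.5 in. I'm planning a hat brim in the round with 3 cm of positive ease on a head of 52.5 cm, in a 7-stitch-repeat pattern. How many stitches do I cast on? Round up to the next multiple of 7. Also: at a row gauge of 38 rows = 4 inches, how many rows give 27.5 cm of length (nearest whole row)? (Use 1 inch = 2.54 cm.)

Finished = 52.5 + 3 = 55.5 cm.
55.5 cm × 1/2.54 = 21.85 inches.
20/3.5 = 5.714 sts per in; 21.85 × 5.714 = 124.86 sts.
Next multiple of 7 → 126.
27.5 cm = 10.83 inches; × 9.5 = 102.85 → 103 rows.

Cast on 126 stitches; work 103 rows.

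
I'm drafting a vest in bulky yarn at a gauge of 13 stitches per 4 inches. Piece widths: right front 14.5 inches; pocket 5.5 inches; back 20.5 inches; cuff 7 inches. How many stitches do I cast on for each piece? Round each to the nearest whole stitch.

right front 47; pocket 18; back 67; cuff 23.

Rate = 13/4 = 3.25 sts per in.
right front: 14.5 × 3.25 = 47.12 → 47.
pocket: 5.5 × 3.25 = 17.88 → 18.
back: 20.5 × 3.25 = 66.62 → 67.
cuff: 7 × 3.25 = 22.75 → 23.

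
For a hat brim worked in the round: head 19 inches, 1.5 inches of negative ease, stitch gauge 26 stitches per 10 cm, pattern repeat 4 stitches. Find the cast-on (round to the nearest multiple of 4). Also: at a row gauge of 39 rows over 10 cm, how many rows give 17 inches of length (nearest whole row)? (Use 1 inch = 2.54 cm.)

Finished = 19 − 1.5 = 17.5 inches.
17.5 inches × 2.54 = 44.45 cm.
26/10 = 2.6 sts per cm; 44.45 × 2.6 = 115.57 sts.
Nearest multiple of 4 → 116.
17 inches = 43.18 cm; × 3.9 = 168.40 → 168 rows.

Cast on 116 stitches; work 168 rows.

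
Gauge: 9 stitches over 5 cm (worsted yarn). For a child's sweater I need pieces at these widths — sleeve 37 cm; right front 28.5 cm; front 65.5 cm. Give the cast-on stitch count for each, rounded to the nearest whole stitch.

sleeve 67; right front 51; front 118.

Rate = 9/5 = 1.8 sts per cm.
sleeve: 37 × 1.8 = 66.60 → 67.
right front: 28.5 × 1.8 = 51.30 → 51.
front: 65.5 × 1.8 = 117.90 → 118.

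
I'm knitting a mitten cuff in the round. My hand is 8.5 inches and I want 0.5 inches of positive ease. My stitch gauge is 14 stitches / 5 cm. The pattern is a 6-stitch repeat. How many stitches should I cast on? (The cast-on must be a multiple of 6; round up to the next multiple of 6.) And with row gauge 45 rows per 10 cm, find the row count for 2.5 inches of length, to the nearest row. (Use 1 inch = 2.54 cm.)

Finished = 8.5 + 0.5 = 9 inches.
9 inches × 2.54 = 22.86 cm.
14/5 = 2.8 sts per cm; 22.86 × 2.8 = 64.01 sts.
Next multiple of 6 → 66.
2.5 inches = 6.35 cm; × 4.5 = 28.57 → 29 rows.

Cast on 66 stitches; work 29 rows.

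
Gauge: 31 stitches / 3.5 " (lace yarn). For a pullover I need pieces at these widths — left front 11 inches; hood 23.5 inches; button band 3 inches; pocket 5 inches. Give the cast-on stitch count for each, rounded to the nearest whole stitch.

left front 97; hood 208; button band 27; pocket 44.

Rate = 31/3.5 = 8.857 sts per in.
left front: 11 × 8.857 = 97.43 → 97.
hood: 23.5 × 8.857 = 208.14 → 208.
button band: 3 × 8.857 = 26.57 → 27.
pocket: 5 × 8.857 = 44.29 → 44.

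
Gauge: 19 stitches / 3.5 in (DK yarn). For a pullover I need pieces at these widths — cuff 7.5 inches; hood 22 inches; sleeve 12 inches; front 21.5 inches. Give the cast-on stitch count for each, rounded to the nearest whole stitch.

cuff 41; hood 119; sleeve 65; front 117.

Rate = 19/3.5 = 5.429 sts per in.
cuff: 7.5 × 5.429 = 40.71 → 41.
hood: 22 × 5.429 = 119.43 → 119.
sleeve: 12 × 5.429 = 65.14 → 65.
front: 21.5 × 5.429 = 116.71 → 117.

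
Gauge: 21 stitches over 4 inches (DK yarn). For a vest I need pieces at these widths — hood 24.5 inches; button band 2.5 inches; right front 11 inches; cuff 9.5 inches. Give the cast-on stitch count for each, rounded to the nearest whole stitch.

hood 129; button band 13; right front 58; cuff 50.

Rate = 21/4 = 5.25 sts per in.
hood: 24.5 × 5.25 = 128.62 → 129.
button band: 2.5 × 5.25 = 13.12 → 13.
right front: 11 × 5.25 = 57.75 → 58.
cuff: 9.5 × 5.25 = 49.88 → 50.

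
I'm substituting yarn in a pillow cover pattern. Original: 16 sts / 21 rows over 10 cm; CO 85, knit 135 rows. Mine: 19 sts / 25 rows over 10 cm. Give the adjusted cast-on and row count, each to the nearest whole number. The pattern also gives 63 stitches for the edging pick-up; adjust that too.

Cast on 101 stitches; work 161 rows; edging pick-up 75 stitches.

Stitches: 85 × 19/16 = 100.94 → 101.
Rows: 135 × 25/21 = 160.71 → 161.
edging pick-up: 63 × 19/16 = 74.81 → 75.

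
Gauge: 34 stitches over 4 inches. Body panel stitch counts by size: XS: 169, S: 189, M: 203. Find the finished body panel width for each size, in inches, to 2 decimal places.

34/4 = 8.5 sts per in.
XS: 169 / 8.5 = 19.882 → 19.88 in.
S: 189 / 8.5 = 22.235 → 22.24 in.
M: 203 / 8.5 = 23.882 → 23.88 in.

XS 19.88 inches; S 22.24 inches; M 23.88 inches.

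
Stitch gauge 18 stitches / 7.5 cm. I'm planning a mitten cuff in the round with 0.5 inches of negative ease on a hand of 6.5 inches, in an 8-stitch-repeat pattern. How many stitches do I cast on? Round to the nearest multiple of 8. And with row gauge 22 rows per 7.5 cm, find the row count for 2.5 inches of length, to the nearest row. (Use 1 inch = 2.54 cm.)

Finished = 6.5 − 0.5 = 6 inches.
6 inches × 2.54 = 15.24 cm.
18/7.5 = 2.4 sts per cm; 15.24 × 2.4 = 36.58 sts.
Nearest multiple of 8 → 40.
2.5 inches = 6.35 cm; × 2.933 = 18.63 → 19 rows.

Cast on 40 stitches; work 19 rows.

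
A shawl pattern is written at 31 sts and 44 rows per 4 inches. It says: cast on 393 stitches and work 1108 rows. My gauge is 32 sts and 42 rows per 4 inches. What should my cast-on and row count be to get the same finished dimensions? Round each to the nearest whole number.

Cast on 406 stitches; work 1058 rows.

Stitches: 393 × 32/31 = 405.68 → 406.
Rows: 1108 × 42/44 = 1057.64 → 1058.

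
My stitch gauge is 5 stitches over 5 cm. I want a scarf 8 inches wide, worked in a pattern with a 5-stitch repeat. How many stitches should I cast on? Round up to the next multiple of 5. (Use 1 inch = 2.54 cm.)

8 in = 8 × 2.54 = 20.32 cm.
5 / 5 = 1 sts/cm.
20.32 × 1 = 20.32 sts.
→ 25.

CO 25 sts.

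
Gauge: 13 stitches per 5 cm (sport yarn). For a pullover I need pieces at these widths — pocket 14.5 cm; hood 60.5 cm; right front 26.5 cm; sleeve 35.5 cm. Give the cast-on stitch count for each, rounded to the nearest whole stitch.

pocket 38; hood 157; right front 69; sleeve 92.

Rate = 13/5 = 2.6 sts per cm.
pocket: 14.5 × 2.6 = 37.70 → 38.
hood: 60.5 × 2.6 = 157.30 → 157.
right front: 26.5 × 2.6 = 68.90 → 69.
sleeve: 35.5 × 2.6 = 92.30 → 92.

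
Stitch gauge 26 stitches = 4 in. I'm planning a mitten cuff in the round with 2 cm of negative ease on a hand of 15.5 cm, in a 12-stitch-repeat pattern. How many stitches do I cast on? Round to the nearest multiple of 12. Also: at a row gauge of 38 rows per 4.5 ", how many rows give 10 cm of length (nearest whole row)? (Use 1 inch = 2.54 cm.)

Finished = 15.5 − 2 = 13.5 cm.
13.5 cm × 1/2.54 = 5.31 inches.
26/4 = 6.5 sts per in; 5.31 × 6.5 = 34.55 sts.
Nearest multiple of 12 → 36.
10 cm = 3.94 inches; × 8.444 = 33.25 → 33 rows.

Cast on 36 stitches; work 33 rows.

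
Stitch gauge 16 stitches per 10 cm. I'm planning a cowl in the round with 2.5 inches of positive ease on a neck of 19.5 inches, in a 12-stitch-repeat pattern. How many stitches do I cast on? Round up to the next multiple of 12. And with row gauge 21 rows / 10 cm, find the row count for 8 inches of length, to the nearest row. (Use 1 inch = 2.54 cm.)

Cast on 96 stitches; work 43 rows.

Finished = 19.5 + 2.5 = 22 inches.
22 inches × 2.54 = 55.88 cm.
16/10 = 1.6 sts per cm; 55.88 × 1.6 = 89.41 sts.
Next multiple of 12 → 96.
8 inches = 20.32 cm; × 2.1 = 42.67 → 43 rows.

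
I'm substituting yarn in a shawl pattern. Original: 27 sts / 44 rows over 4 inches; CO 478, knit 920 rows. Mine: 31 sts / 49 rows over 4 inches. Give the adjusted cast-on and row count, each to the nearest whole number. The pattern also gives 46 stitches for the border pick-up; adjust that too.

Stitches: 478 × 31/27 = 548.81 → 549.
Rows: 920 × 49/44 = 1024.55 → 1025.
border pick-up: 46 × 31/27 = 52.81 → 53.

Cast on 549 stitches; work 1025 rows; border pick-up 53 stitches.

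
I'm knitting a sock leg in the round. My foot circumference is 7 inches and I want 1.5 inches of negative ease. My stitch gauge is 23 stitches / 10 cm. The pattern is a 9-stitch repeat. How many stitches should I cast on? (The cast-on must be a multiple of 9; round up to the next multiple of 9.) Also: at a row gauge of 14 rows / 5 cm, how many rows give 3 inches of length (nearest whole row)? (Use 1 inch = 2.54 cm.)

Cast on 36 stitches; work 21 rows.

Finished = 7 − 1.5 = 5.5 inches.
5.5 inches × 2.54 = 13.97 cm.
23/10 = 2.3 sts per cm; 13.97 × 2.3 = 32.13 sts.
Next multiple of 9 → 36.
3 inches = 7.62 cm; × 2.8 = 21.34 → 21 rows.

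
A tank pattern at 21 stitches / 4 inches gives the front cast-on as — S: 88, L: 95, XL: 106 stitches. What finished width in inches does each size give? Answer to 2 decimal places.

S 16.76 inches; L 18.10 inches; XL 20.19 inches.

21/4 = 5.25 sts per in.
S: 88 / 5.25 = 16.762 → 16.76 in.
L: 95 / 5.25 = 18.095 → 18.10 in.
XL: 106 / 5.25 = 20.190 → 20.19 in.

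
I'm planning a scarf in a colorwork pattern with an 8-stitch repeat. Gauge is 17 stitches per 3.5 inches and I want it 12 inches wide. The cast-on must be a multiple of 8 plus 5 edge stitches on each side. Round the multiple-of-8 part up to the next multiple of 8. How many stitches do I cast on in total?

17 / 3.5 = 4.857 sts per inch.
12 × 4.857 = 58.29 sts.
Less 10 edge sts → 48.29 for the repeat.
Next multiple of 8: 56.
Add back 10 edge sts → 66.

66 stitches.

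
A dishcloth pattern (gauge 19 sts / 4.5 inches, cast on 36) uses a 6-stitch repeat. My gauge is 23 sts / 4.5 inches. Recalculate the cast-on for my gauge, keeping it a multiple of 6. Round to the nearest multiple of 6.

36 × 23 / 19 = 43.58.
Nearest multiple of 6: 42.

Cast on 42 stitches.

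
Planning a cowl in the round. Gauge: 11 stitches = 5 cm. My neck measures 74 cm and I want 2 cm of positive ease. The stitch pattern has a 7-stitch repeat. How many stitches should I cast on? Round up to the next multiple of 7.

Cast on 168 stitches.

Finished = 74 + 2 = 76 cm.
11 / 5 = 2.2 sts/cm.
76 × 2.2 = 167.20 sts.
Next multiple of 7: 168.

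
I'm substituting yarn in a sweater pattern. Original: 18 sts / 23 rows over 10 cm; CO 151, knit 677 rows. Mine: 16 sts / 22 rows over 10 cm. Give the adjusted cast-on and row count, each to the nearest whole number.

Cast on 134 stitches; work 648 rows.

Stitches: 151 × 16/18 = 134.22 → 134.
Rows: 677 × 22/23 = 647.57 → 648.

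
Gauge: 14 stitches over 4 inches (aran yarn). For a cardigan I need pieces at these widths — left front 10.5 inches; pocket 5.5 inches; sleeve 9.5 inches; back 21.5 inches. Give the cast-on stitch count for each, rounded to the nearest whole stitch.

left front 37; pocket 19; sleeve 33; back 75.

Rate = 14/4 = 3.5 sts per in.
left front: 10.5 × 3.5 = 36.75 → 37.
pocket: 5.5 × 3.5 = 19.25 → 19.
sleeve: 9.5 × 3.5 = 33.25 → 33.
back: 21.5 × 3.5 = 75.25 → 75.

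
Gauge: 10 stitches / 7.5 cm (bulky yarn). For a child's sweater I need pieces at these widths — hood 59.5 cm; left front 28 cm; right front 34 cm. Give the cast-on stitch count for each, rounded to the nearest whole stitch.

Rate = 10/7.5 = 1.333 sts per cm.
hood: 59.5 × 1.333 = 79.33 → 79.
left front: 28 × 1.333 = 37.33 → 37.
right front: 34 × 1.333 = 45.33 → 45.

hood 79; left front 37; right front 45.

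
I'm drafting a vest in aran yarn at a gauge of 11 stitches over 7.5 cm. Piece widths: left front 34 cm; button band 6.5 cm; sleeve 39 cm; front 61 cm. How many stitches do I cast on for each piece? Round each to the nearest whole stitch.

left front 50; button band 10; sleeve 57; front 89.

Rate = 11/7.5 = 1.467 sts per cm.
left front: 34 × 1.467 = 49.87 → 50.
button band: 6.5 × 1.467 = 9.53 → 10.
sleeve: 39 × 1.467 = 57.20 → 57.
front: 61 × 1.467 = 89.47 → 89.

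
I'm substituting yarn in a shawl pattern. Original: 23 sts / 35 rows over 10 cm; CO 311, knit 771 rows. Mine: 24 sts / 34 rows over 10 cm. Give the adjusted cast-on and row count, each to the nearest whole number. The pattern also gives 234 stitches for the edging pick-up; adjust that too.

Stitches: 311 × 24/23 = 324.52 → 325.
Rows: 771 × 34/35 = 748.97 → 749.
edging pick-up: 234 × 24/23 = 244.17 → 244.

Cast on 325 stitches; work 749 rows; edging pick-up 244 stitches.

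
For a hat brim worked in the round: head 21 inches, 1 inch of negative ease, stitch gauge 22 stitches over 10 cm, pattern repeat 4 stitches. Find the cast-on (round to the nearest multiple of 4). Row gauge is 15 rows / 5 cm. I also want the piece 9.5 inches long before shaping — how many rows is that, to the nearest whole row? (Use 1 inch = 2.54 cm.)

Finished = 21 − 1 = 20 inches.
20 inches × 2.54 = 50.80 cm.
22/10 = 2.2 sts per cm; 50.80 × 2.2 = 111.76 sts.
Nearest multiple of 4 → 112.
9.5 inches = 24.13 cm; × 3 = 72.39 → 72 rows.

Cast on 112 stitches; work 72 rows.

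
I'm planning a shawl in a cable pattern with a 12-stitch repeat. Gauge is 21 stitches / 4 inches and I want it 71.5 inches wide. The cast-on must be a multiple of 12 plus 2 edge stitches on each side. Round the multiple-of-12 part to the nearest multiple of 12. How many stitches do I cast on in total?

21 / 4 = 5.25 sts per inch.
71.5 × 5.25 = 375.38 sts.
Less 4 edge sts → 371.38 for the repeat.
Nearest multiple of 12: 372.
Add back 4 edge sts → 376.

CO 376 sts.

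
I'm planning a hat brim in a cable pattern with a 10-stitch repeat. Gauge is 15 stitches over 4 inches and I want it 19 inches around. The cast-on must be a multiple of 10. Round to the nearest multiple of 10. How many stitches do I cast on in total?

15 / 4 = 3.75 sts per inch.
19 × 3.75 = 71.25 sts.
Nearest multiple of 10: 70.

70 stitches.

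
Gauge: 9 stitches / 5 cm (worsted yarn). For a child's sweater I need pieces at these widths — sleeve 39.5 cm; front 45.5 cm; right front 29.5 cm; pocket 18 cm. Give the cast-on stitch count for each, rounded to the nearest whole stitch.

Rate = 9/5 = 1.8 sts per cm.
sleeve: 39.5 × 1.8 = 71.10 → 71.
front: 45.5 × 1.8 = 81.90 → 82.
right front: 29.5 × 1.8 = 53.10 → 53.
pocket: 18 × 1.8 = 32.40 → 32.

sleeve 71; front 82; right front 53; pocket 32.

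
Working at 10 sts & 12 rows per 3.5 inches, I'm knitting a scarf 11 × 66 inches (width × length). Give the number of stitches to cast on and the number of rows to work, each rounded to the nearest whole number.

Stitch gauge = 10/3.5 = 2.857 sts/in; 11 × 2.857 = 31.43 → 31 sts.
Row gauge = 12/3.5 = 3.429 rows/in; 66 × 3.429 = 226.29 → 226 rows.

Cast on 31 stitches and work 226 rows.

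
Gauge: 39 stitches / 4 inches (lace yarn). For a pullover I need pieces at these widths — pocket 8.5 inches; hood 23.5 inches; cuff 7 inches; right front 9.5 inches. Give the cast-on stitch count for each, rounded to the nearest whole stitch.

pocket 83; hood 229; cuff 68; right front 93.

Rate = 39/4 = 9.75 sts per in.
pocket: 8.5 × 9.75 = 82.88 → 83.
hood: 23.5 × 9.75 = 229.12 → 229.
cuff: 7 × 9.75 = 68.25 → 68.
right front: 9.5 × 9.75 = 92.62 → 93.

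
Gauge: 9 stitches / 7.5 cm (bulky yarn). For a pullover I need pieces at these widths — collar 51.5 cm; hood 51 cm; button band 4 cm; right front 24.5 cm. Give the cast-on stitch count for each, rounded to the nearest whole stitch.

collar 62; hood 61; button band 5; right front 29.

Rate = 9/7.5 = 1.2 sts per cm.
collar: 51.5 × 1.2 = 61.80 → 62.
hood: 51 × 1.2 = 61.20 → 61.
button band: 4 × 1.2 = 4.80 → 5.
right front: 24.5 × 1.2 = 29.40 → 29.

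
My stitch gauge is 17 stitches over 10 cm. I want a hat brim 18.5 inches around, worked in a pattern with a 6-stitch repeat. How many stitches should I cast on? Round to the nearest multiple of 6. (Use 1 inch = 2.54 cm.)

Cast on 78 stitches.

18.5 in = 18.5 × 2.54 = 46.99 cm.
17 / 10 = 1.7 sts/cm.
46.99 × 1.7 = 79.88 sts.
→ 78.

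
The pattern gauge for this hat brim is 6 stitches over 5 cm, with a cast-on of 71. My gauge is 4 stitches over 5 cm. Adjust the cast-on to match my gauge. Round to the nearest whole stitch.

Cast on 47 stitches.

Scale factor = 4 / 6 = 0.667.
71 × 4 / 6 = 47.33 sts.
→ 47 sts.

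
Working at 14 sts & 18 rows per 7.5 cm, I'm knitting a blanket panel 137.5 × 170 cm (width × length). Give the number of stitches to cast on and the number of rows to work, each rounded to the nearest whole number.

Cast on 257 stitches and work 408 rows.

Stitch gauge = 14/7.5 = 1.867 sts/cm; 137.5 × 1.867 = 256.67 → 257 sts.
Row gauge = 18/7.5 = 2.4 rows/cm; 170 × 2.4 = 408.00 → 408 rows.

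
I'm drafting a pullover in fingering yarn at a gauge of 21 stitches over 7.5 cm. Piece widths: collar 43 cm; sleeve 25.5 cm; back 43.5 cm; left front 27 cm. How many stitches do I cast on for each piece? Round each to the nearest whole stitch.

Rate = 21/7.5 = 2.8 sts per cm.
collar: 43 × 2.8 = 120.40 → 120.
sleeve: 25.5 × 2.8 = 71.40 → 71.
back: 43.5 × 2.8 = 121.80 → 122.
left front: 27 × 2.8 = 75.60 → 76.

collar 120; sleeve 71; back 122; left front 76.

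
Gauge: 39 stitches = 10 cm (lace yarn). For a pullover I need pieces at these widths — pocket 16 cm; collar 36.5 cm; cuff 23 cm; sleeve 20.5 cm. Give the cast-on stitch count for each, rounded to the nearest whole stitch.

pocket 62; collar 142; cuff 90; sleeve 80.

Rate = 39/10 = 3.9 sts per cm.
pocket: 16 × 3.9 = 62.40 → 62.
collar: 36.5 × 3.9 = 142.35 → 142.
cuff: 23 × 3.9 = 89.70 → 90.
sleeve: 20.5 × 3.9 = 79.95 → 80.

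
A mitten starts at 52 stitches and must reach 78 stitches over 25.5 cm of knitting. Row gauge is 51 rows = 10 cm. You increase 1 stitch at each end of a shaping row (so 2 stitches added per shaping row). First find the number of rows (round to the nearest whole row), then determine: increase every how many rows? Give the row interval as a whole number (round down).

Rows = 25.5 × 5.1 = 130.1 → 130 rows.
Stitches to add: 26 → 13 shaping rows (at 2 st each).
130 / 13 = 10.00 → every 10 rows.

Increase every 10th row.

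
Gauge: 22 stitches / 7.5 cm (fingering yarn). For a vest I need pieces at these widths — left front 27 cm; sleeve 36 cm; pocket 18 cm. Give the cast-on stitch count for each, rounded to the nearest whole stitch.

Rate = 22/7.5 = 2.933 sts per cm.
left front: 27 × 2.933 = 79.20 → 79.
sleeve: 36 × 2.933 = 105.60 → 106.
pocket: 18 × 2.933 = 52.80 → 53.

left front 79; sleeve 106; pocket 53.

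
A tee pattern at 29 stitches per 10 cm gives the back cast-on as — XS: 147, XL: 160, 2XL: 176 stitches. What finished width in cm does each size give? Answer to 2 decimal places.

XS 50.69 cm; XL 55.17 cm; 2XL 60.69 cm.

29/10 = 2.9 sts per cm.
XS: 147 / 2.9 = 50.690 → 50.69 cm.
XL: 160 / 2.9 = 55.172 → 55.17 cm.
2XL: 176 / 2.9 = 60.690 → 60.69 cm.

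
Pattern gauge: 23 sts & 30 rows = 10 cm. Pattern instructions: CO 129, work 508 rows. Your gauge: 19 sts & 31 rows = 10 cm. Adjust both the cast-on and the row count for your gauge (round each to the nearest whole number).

Stitches: 129 × 19/23 = 106.57 → 107.
Rows: 508 × 31/30 = 524.93 → 525.

Cast on 107 stitches; work 525 rows.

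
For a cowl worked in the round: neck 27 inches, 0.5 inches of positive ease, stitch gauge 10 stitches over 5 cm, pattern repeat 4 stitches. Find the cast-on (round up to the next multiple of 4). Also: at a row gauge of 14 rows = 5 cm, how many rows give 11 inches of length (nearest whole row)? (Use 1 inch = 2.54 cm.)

Cast on 140 stitches; work 78 rows.

Finished = 27 + 0.5 = 27.5 inches.
27.5 inches × 2.54 = 69.85 cm.
10/5 = 2 sts per cm; 69.85 × 2 = 139.70 sts.
Next multiple of 4 → 140.
11 inches = 27.94 cm; × 2.8 = 78.23 → 78 rows.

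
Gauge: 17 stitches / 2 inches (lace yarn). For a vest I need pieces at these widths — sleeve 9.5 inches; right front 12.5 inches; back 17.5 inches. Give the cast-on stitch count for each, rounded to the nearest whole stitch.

Rate = 17/2 = 8.5 sts per in.
sleeve: 9.5 × 8.5 = 80.75 → 81.
right front: 12.5 × 8.5 = 106.25 → 106.
back: 17.5 × 8.5 = 148.75 → 149.

sleeve 81; right front 106; back 149.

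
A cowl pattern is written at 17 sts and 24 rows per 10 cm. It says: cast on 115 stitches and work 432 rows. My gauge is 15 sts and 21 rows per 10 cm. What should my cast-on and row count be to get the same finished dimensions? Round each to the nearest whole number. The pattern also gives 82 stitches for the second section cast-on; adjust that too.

Cast on 101 stitches; work 378 rows; second section cast-on 72 stitches.

Stitches: 115 × 15/17 = 101.47 → 101.
Rows: 432 × 21/24 = 378.00 → 378.
second section cast-on: 82 × 15/17 = 72.35 → 72.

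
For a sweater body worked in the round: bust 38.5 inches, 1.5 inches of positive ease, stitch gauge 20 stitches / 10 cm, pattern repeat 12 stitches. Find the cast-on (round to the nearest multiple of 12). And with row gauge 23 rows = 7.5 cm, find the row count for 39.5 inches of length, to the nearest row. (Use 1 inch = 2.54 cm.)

Finished = 38.5 + 1.5 = 40 inches.
40 inches × 2.54 = 101.60 cm.
20/10 = 2 sts per cm; 101.60 × 2 = 203.20 sts.
Nearest multiple of 12 → 204.
39.5 inches = 100.33 cm; × 3.067 = 307.68 → 308 rows.

Cast on 204 stitches; work 308 rows.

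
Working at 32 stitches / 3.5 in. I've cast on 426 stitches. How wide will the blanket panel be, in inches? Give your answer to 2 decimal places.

46.59 inches.

32 stitches / 3.5 inch = 9.143 stitches per inch.
426 / 9.143 = 46.594 inches.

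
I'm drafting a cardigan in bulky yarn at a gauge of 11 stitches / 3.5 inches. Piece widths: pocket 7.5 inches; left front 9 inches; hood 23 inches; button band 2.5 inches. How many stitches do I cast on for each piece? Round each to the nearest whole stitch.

pocket 24; left front 28; hood 72; button band 8.

Rate = 11/3.5 = 3.143 sts per in.
pocket: 7.5 × 3.143 = 23.57 → 24.
left front: 9 × 3.143 = 28.29 → 28.
hood: 23 × 3.143 = 72.29 → 72.
button band: 2.5 × 3.143 = 7.86 → 8.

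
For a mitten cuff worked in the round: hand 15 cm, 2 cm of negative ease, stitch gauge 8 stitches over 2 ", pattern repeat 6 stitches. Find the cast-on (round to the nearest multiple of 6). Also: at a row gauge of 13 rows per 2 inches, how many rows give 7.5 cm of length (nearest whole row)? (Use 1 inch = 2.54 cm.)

Finished = 15 − 2 = 13 cm.
13 cm × 1/2.54 = 5.12 inches.
8/2 = 4 sts per in; 5.12 × 4 = 20.47 sts.
Nearest multiple of 6 → 18.
7.5 cm = 2.95 inches; × 6.5 = 19.19 → 19 rows.

Cast on 18 stitches; work 19 rows.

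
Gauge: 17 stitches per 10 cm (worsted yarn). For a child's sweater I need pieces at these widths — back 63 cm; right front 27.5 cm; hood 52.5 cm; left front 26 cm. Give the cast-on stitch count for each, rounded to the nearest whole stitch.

back 107; right front 47; hood 89; left front 44.

Rate = 17/10 = 1.7 sts per cm.
back: 63 × 1.7 = 107.10 → 107.
right front: 27.5 × 1.7 = 46.75 → 47.
hood: 52.5 × 1.7 = 89.25 → 89.
left front: 26 × 1.7 = 44.20 → 44.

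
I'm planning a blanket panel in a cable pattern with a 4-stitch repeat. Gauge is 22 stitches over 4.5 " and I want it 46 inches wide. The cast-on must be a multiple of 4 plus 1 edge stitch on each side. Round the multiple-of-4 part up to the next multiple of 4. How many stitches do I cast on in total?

22 / 4.5 = 4.889 sts per inch.
46 × 4.889 = 224.89 sts.
Less 2 edge sts → 222.89 for the repeat.
Next multiple of 4: 224.
Add back 2 edge sts → 226.

Cast on 226 stitches.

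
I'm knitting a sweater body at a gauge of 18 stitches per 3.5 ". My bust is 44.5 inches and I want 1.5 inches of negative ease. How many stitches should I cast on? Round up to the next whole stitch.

Finished = 44.5 − 1.5 = 43 in.
18 / 3.5 = 5.143 sts per inch.
43.00 × 5.143 = 221.14 sts.
→ 222 sts.

CO 222 sts.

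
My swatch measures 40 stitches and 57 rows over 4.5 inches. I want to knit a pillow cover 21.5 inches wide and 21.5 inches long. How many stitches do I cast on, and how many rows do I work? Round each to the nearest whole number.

Stitch gauge = 40/4.5 = 8.889 sts/in; 21.5 × 8.889 = 191.11 → 191 sts.
Row gauge = 57/4.5 = 12.667 rows/in; 21.5 × 12.667 = 272.33 → 272 rows.

Cast on 191 stitches and work 272 rows.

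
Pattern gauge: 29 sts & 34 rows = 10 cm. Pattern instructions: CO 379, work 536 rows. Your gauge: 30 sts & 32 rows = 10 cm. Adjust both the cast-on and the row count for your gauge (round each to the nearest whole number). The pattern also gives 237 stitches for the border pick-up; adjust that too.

Cast on 392 stitches; work 504 rows; border pick-up 245 stitches.

Stitches: 379 × 30/29 = 392.07 → 392.
Rows: 536 × 32/34 = 504.47 → 504.
border pick-up: 237 × 30/29 = 245.17 → 245.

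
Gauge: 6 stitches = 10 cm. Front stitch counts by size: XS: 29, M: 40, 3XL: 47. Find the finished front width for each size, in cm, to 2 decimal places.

XS 48.33 cm; M 66.67 cm; 3XL 78.33 cm.

6/10 = 0.6 sts per cm.
XS: 29 / 0.6 = 48.333 → 48.33 cm.
M: 40 / 0.6 = 66.667 → 66.67 cm.
3XL: 47 / 0.6 = 78.333 → 78.33 cm.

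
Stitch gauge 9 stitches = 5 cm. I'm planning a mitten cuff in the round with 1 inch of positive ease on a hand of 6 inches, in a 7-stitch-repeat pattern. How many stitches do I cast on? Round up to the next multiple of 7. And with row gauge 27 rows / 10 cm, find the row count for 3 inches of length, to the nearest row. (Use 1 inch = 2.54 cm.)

Cast on 35 stitches; work 21 rows.

Finished = 6 + 1 = 7 inches.
7 inches × 2.54 = 17.78 cm.
9/5 = 1.8 sts per cm; 17.78 × 1.8 = 32.00 sts.
Next multiple of 7 → 35.
3 inches = 7.62 cm; × 2.7 = 20.57 → 21 rows.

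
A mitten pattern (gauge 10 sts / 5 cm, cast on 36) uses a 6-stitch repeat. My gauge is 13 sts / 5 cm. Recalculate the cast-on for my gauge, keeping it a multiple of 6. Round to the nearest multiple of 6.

Cast on 48 stitches.

36 × 13 / 10 = 46.80.
Nearest multiple of 6: 48.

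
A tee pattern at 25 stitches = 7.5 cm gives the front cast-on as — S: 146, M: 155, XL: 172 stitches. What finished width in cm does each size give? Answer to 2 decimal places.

S 43.80 cm; M 46.50 cm; XL 51.60 cm.

25/7.5 = 3.333 sts per cm.
S: 146 / 3.333 = 43.800 → 43.80 cm.
M: 155 / 3.333 = 46.500 → 46.50 cm.
XL: 172 / 3.333 = 51.600 → 51.60 cm.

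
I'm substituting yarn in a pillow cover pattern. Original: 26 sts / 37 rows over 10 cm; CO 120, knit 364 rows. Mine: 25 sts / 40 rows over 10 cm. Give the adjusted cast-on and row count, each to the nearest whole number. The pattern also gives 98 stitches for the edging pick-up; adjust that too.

Stitches: 120 × 25/26 = 115.38 → 115.
Rows: 364 × 40/37 = 393.51 → 394.
edging pick-up: 98 × 25/26 = 94.23 → 94.

Cast on 115 stitches; work 394 rows; edging pick-up 94 stitches.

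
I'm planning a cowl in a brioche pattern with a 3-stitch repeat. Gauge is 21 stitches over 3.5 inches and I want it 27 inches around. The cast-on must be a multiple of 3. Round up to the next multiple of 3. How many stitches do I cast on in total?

21 / 3.5 = 6 sts per inch.
27 × 6 = 162.00 sts.
Next multiple of 3: 162.

Cast on 162 stitches.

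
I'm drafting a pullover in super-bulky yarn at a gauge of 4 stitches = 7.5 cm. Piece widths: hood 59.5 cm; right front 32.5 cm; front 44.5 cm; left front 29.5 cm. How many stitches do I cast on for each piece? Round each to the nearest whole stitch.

hood 32; right front 17; front 24; left front 16.

Rate = 4/7.5 = 0.533 sts per cm.
hood: 59.5 × 0.533 = 31.73 → 32.
right front: 32.5 × 0.533 = 17.33 → 17.
front: 44.5 × 0.533 = 23.73 → 24.
left front: 29.5 × 0.533 = 15.73 → 16.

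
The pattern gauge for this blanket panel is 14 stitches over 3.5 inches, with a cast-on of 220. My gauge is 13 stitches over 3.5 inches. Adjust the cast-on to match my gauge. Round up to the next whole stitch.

Scale factor = 13 / 14 = 0.929.
220 × 13 / 14 = 204.29 sts.
→ 205 sts.

205 stitches.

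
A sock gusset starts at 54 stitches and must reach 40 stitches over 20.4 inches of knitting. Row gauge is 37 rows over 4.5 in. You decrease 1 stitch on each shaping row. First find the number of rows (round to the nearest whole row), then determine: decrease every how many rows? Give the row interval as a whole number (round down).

Rows = 20.4 × 8.222 = 167.7 → 168 rows.
Stitches to remove: 14 → 14 shaping rows (at 1 st each).
168 / 14 = 12.00 → every 12 rows.

Decrease every 12th row.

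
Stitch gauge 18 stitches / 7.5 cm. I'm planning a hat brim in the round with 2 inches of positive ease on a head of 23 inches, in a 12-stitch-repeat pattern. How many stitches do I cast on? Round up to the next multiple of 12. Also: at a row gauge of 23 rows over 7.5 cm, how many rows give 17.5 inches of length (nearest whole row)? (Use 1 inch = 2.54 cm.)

Cast on 156 stitches; work 136 rows.

Finished = 23 + 2 = 25 inches.
25 inches × 2.54 = 63.50 cm.
18/7.5 = 2.4 sts per cm; 63.50 × 2.4 = 152.40 sts.
Next multiple of 12 → 156.
17.5 inches = 44.45 cm; × 3.067 = 136.31 → 136 rows.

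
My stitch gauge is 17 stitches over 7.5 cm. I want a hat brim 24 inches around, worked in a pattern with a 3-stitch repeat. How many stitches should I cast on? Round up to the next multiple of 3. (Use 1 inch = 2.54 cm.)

24 in = 24 × 2.54 = 60.96 cm.
17 / 7.5 = 2.267 sts/cm.
60.96 × 2.267 = 138.18 sts.
→ 141.

141 stitches.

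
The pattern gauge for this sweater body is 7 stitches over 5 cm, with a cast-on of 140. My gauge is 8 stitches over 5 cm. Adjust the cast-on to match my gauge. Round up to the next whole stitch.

Scale factor = 8 / 7 = 1.143.
140 × 8 / 7 = 160.00 sts.

CO 160 sts.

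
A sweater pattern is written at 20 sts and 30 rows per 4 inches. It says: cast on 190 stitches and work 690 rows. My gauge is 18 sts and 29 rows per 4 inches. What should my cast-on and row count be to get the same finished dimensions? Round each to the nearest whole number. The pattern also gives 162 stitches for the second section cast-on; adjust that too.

Stitches: 190 × 18/20 = 171.00 → 171.
Rows: 690 × 29/30 = 667.00 → 667.
second section cast-on: 162 × 18/20 = 145.80 → 146.

Cast on 171 stitches; work 667 rows; second section cast-on 146 stitches.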